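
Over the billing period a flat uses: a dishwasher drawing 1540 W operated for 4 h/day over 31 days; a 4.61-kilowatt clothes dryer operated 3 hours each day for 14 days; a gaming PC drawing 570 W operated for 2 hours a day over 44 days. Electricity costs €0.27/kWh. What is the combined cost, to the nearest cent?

€117.38

dishwasher: Runtime = 4 h/day × 31 days = 124 h
dishwasher: 1.54 kW × 124 h = 190.96 kWh
clothes dryer: Runtime = 3 h/day × 14 days = 42 h
clothes dryer: 4.61 kW × 42 h = 193.62 kWh
gaming PC: Runtime = 2 h/day × 44 days = 88 h
gaming PC: 0.57 kW × 88 h = 50.16 kWh
Total energy = 434.74 kWh
Cost = 434.74 × €0.27 = €117.38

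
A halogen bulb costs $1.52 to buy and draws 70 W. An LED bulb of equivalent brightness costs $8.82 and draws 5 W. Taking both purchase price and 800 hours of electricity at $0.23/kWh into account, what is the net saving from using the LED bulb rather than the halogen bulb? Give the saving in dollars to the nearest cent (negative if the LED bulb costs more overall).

$4.66

halogen bulb: $1.52 + (70/1000) kW × 800 h × $0.23 = $1.52 + $12.88 = $14.4
LED bulb: $8.82 + (5/1000) kW × 800 h × $0.23 = $8.82 + $0.92 = $9.74
Saving = $14.4 − $9.74 = $4.66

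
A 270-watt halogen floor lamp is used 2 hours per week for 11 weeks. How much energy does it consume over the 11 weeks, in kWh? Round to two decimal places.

5.94 kWh

Runtime = 2 h/week × 11 weeks = 22 h
Energy = 0.27 kW × 22 h = 5.94 kWh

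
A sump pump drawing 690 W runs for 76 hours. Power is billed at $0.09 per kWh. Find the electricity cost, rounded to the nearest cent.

Energy = 0.69 kW × 76 h = 52.44 kWh
Cost = 52.44 kWh × $0.09/kWh = $4.72

$4.72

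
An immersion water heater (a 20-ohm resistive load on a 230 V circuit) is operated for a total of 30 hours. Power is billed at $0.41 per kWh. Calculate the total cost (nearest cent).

Power = V²/R = 230²/20 = 2645 W = 2.645 kW
Energy = 2.645 kW × 30 h = 79.35 kWh
Cost = 79.35 kWh × $0.41/kWh = $32.53

$32.53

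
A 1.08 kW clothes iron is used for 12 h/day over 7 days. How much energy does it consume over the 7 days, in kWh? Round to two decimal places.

Runtime = 12 h/day × 7 days = 84 h
Energy = 1.08 kW × 84 h = 90.72 kWh

90.72 kWh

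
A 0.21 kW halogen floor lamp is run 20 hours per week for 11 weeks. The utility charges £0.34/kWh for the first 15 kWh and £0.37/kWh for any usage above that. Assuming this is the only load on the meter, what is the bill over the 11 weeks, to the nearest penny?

£16.64

Runtime = 20 h/week × 11 weeks = 220 h
Energy = 0.21 kW × 220 h = 46.2 kWh
Tier 1 (0–15 kWh): 15 × £0.34 = £5.1
Above 15 kWh: 31.2 × £0.37 = £11.544
Bill = £16.64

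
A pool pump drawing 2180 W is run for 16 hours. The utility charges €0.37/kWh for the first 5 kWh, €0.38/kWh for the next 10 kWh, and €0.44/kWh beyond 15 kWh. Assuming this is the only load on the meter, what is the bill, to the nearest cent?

Energy = 2.18 kW × 16 h = 34.88 kWh
Tier 1 (0–5 kWh): 5 × €0.37 = €1.85
Tier 2 (5–15 kWh): 10 × €0.38 = €3.8
Above 15 kWh: 19.88 × €0.44 = €8.7472
Bill = €14.40

€14.40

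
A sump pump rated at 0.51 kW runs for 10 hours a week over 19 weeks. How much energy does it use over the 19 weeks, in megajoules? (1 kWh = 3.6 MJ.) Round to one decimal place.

348.8 MJ

Runtime = 10 h/week × 19 weeks = 190 h
Energy = 0.51 kW × 190 h = 96.9 kWh
= 96.9 × 3.6 MJ = 348.8 MJ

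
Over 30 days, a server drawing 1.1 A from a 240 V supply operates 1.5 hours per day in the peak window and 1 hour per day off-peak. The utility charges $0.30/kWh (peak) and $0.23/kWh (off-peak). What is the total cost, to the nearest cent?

Power = 1.1 A × 240 V = 264 W = 0.264 kW
Peak energy = 0.264 kW × 1.5 h × 30 = 11.88 kWh
Off-peak energy = 0.264 kW × 1 h × 30 = 7.92 kWh
Cost = 11.88 × $0.30 + 7.92 × $0.23 = $3.564 + $1.8216 = $5.39

$5.39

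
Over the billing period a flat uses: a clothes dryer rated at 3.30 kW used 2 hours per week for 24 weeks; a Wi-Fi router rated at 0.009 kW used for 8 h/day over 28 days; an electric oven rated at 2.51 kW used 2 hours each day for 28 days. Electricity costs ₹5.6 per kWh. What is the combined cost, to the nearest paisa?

₹1685.47

clothes dryer: Runtime = 2 h/week × 24 weeks = 48 h
clothes dryer: 3.3 kW × 48 h = 158.4 kWh
Wi-Fi router: Runtime = 8 h/day × 28 days = 224 h
Wi-Fi router: 0.009 kW × 224 h = 2.016 kWh
electric oven: Runtime = 2 h/day × 28 days = 56 h
electric oven: 2.51 kW × 56 h = 140.56 kWh
Total energy = 300.976 kWh
Cost = 300.976 × ₹5.6 = ₹1685.47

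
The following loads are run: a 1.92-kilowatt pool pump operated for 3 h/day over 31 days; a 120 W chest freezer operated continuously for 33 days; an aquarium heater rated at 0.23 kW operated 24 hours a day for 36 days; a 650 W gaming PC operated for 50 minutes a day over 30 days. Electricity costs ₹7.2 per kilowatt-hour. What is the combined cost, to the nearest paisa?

₹3517.70

pool pump: Runtime = 3 h/day × 31 days = 93 h
pool pump: 1.92 kW × 93 h = 178.56 kWh
chest freezer: Runtime = 24 h × 33 = 792 h
chest freezer: 0.12 kW × 792 h = 95.04 kWh
aquarium heater: Runtime = 24 h × 36 = 864 h
aquarium heater: 0.23 kW × 864 h = 198.72 kWh
gaming PC: Runtime = 50 min × 30 = 1500 min = 25 h
gaming PC: 0.65 kW × 25 h = 16.25 kWh
Total energy = 488.57 kWh
Cost = 488.57 × ₹7.2 = ₹3517.70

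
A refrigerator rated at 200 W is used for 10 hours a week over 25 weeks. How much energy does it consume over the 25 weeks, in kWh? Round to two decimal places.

Runtime = 10 h/week × 25 weeks = 250 h
Energy = 0.2 kW × 250 h = 50 kWh

50.00 kWh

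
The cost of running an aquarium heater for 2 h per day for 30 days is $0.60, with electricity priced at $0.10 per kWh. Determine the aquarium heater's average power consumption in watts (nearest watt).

Energy = $0.60 ÷ $0.10/kWh = 6 kWh
Runtime = 2 h/day × 30 days = 60 h
Power = 6 kWh ÷ 60 h = 0.1 kW = 100 W

100 W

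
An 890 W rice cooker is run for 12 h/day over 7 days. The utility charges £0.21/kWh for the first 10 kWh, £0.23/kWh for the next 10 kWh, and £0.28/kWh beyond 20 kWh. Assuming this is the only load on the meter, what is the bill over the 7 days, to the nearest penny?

£19.73

Runtime = 12 h/day × 7 days = 84 h
Energy = 0.89 kW × 84 h = 74.76 kWh
Tier 1 (0–10 kWh): 10 × £0.21 = £2.1
Tier 2 (10–20 kWh): 10 × £0.23 = £2.3
Above 20 kWh: 54.76 × £0.28 = £15.3328
Bill = £19.73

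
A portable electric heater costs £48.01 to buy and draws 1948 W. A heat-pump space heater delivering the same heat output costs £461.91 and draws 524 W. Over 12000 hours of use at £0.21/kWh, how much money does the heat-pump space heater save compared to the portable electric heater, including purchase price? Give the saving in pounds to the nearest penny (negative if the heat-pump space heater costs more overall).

portable electric heater: £48.01 + (1948/1000) kW × 12000 h × £0.21 = £48.01 + £4908.96 = £4956.97
heat-pump space heater: £461.91 + (524/1000) kW × 12000 h × £0.21 = £461.91 + £1320.48 = £1782.39
Saving = £4956.97 − £1782.39 = £3174.58

£3174.58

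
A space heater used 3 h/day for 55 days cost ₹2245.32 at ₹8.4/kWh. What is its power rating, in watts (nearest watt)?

Energy = ₹2245.32 ÷ ₹8.4/kWh = 267.3 kWh
Runtime = 3 h/day × 55 days = 165 h
Power = 267.3 kWh ÷ 165 h = 1.62 kW = 1620 W

1620 W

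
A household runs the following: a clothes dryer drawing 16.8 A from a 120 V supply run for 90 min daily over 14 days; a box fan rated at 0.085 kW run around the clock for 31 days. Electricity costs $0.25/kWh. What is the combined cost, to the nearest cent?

$26.39

clothes dryer: Power = 16.8 A × 120 V = 2016 W = 2.016 kW
clothes dryer: Runtime = 90 min × 14 = 1260 min = 21 h
clothes dryer: 2.016 kW × 21 h = 42.336 kWh
box fan: Runtime = 24 h × 31 = 744 h
box fan: 0.085 kW × 744 h = 63.24 kWh
Total energy = 105.576 kWh
Cost = 105.576 × $0.25 = $26.39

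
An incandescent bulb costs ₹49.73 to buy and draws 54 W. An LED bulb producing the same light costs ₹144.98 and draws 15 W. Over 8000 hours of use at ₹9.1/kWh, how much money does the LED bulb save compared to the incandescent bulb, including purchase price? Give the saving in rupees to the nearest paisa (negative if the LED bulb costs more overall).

₹2743.95

incandescent bulb: ₹49.73 + (54/1000) kW × 8000 h × ₹9.1 = ₹49.73 + ₹3931.2 = ₹3980.93
LED bulb: ₹144.98 + (15/1000) kW × 8000 h × ₹9.1 = ₹144.98 + ₹1092 = ₹1236.98
Saving = ₹3980.93 − ₹1236.98 = ₹2743.95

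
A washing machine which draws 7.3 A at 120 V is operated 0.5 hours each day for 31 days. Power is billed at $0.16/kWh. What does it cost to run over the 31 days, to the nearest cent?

Power = 7.3 A × 120 V = 876 W = 0.876 kW
Runtime = 0.5 h/day × 31 days = 15.5 h
Energy = 0.876 kW × 15.5 h = 13.578 kWh
Cost = 13.578 kWh × $0.16/kWh = $2.17

$2.17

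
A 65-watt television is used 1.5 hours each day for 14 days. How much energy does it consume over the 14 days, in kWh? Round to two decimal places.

Runtime = 1.5 h/day × 14 days = 21 h
Energy = 0.065 kW × 21 h = 1.365 kWh ≈ 1.37 kWh

1.37 kWh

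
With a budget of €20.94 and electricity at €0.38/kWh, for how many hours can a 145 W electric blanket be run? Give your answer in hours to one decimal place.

380.0 h

Energy available = €20.94 ÷ €0.38/kWh = 55.1053 kWh
Hours = 55.1053 kWh ÷ 0.145 kW = 380.0 h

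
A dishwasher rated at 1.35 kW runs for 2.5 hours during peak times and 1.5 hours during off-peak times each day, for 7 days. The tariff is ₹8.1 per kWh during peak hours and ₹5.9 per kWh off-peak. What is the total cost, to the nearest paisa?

₹275.00

Peak energy = 1.35 kW × 2.5 h × 7 = 23.625 kWh
Off-peak energy = 1.35 kW × 1.5 h × 7 = 14.175 kWh
Cost = 23.625 × ₹8.1 + 14.175 × ₹5.9 = ₹191.3625 + ₹83.6325 = ₹275.00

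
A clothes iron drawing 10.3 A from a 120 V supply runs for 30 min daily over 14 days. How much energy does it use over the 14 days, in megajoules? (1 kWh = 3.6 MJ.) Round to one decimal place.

31.1 MJ

Power = 10.3 A × 120 V = 1236 W = 1.236 kW
Runtime = 30 min × 14 = 420 min = 7 h
Energy = 1.236 kW × 7 h = 8.652 kWh
= 8.652 × 3.6 MJ = 31.1 MJ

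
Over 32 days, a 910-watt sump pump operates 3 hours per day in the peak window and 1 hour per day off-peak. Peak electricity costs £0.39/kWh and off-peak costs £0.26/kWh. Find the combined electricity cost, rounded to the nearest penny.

Peak energy = 0.91 kW × 3 h × 32 = 87.36 kWh
Off-peak energy = 0.91 kW × 1 h × 32 = 29.12 kWh
Cost = 87.36 × £0.39 + 29.12 × £0.26 = £34.0704 + £7.5712 = £41.64

£41.64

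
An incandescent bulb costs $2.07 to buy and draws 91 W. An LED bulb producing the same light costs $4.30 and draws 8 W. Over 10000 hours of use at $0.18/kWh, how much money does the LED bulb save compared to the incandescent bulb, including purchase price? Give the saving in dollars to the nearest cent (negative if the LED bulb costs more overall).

$147.17

incandescent bulb: $2.07 + (91/1000) kW × 10000 h × $0.18 = $2.07 + $163.8 = $165.87
LED bulb: $4.30 + (8/1000) kW × 10000 h × $0.18 = $4.30 + $14.4 = $18.7
Saving = $165.87 − $18.7 = $147.17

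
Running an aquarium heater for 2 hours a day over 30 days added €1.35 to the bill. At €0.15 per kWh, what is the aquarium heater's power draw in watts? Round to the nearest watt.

150 W

Energy = €1.35 ÷ €0.15/kWh = 9 kWh
Runtime = 2 h/day × 30 days = 60 h
Power = 9 kWh ÷ 60 h = 0.15 kW = 150 W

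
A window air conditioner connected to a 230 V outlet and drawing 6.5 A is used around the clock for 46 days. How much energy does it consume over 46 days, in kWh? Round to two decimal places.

1650.48 kWh

Power = 6.5 A × 230 V = 1495 W = 1.495 kW
Runtime = 24 h × 46 = 1104 h
Energy = 1.495 kW × 1104 h = 1650.48 kWh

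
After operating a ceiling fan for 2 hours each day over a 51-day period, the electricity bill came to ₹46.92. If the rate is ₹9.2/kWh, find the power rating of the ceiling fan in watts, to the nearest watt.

50 W

Energy = ₹46.92 ÷ ₹9.2/kWh = 5.1 kWh
Runtime = 2 h/day × 51 days = 102 h
Power = 5.1 kWh ÷ 102 h = 0.05 kW = 50 W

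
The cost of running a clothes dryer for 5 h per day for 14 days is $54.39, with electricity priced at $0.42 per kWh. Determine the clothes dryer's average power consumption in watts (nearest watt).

Energy = $54.39 ÷ $0.42/kWh = 129.5 kWh
Runtime = 5 h/day × 14 days = 70 h
Power = 129.5 kWh ÷ 70 h = 1.85 kW = 1850 W

1850 W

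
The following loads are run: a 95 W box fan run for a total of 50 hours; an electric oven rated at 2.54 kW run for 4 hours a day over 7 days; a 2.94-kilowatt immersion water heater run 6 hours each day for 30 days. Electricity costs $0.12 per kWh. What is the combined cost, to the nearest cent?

box fan: 0.095 kW × 50 h = 4.75 kWh
electric oven: Runtime = 4 h/day × 7 days = 28 h
electric oven: 2.54 kW × 28 h = 71.12 kWh
immersion water heater: Runtime = 6 h/day × 30 days = 180 h
immersion water heater: 2.94 kW × 180 h = 529.2 kWh
Total energy = 605.07 kWh
Cost = 605.07 × $0.12 = $72.61

$72.61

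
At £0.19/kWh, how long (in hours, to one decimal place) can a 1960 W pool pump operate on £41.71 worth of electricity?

Energy available = £41.71 ÷ £0.19/kWh = 219.5263 kWh
Hours = 219.5263 kWh ÷ 1.96 kW = 112.0 h

112.0 h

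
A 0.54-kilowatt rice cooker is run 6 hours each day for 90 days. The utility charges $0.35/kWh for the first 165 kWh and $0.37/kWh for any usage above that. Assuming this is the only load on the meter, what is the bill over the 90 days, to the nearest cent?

Runtime = 6 h/day × 90 days = 540 h
Energy = 0.54 kW × 540 h = 291.6 kWh
Tier 1 (0–165 kWh): 165 × $0.35 = $57.75
Above 165 kWh: 126.6 × $0.37 = $46.842
Bill = $104.59

$104.59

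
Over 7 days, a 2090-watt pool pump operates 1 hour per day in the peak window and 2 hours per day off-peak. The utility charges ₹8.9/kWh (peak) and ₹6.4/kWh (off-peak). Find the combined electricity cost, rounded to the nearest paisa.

₹317.47

Peak energy = 2.09 kW × 1 h × 7 = 14.63 kWh
Off-peak energy = 2.09 kW × 2 h × 7 = 29.26 kWh
Cost = 14.63 × ₹8.9 + 29.26 × ₹6.4 = ₹130.207 + ₹187.264 = ₹317.47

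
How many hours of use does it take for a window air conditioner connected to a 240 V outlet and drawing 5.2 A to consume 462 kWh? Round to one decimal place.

Power = 5.2 A × 240 V = 1248 W = 1.248 kW
Hours = 462 kWh ÷ 1.248 kW = 370.2 h

370.2 h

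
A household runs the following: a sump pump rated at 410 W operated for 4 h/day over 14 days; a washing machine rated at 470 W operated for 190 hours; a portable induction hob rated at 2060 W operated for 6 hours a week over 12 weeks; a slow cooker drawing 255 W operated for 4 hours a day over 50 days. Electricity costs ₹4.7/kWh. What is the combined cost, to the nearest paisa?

sump pump: Runtime = 4 h/day × 14 days = 56 h
sump pump: 0.41 kW × 56 h = 22.96 kWh
washing machine: 0.47 kW × 190 h = 89.3 kWh
portable induction hob: Runtime = 6 h/week × 12 weeks = 72 h
portable induction hob: 2.06 kW × 72 h = 148.32 kWh
slow cooker: Runtime = 4 h/day × 50 days = 200 h
slow cooker: 0.255 kW × 200 h = 51 kWh
Total energy = 311.58 kWh
Cost = 311.58 × ₹4.7 = ₹1464.43

₹1464.43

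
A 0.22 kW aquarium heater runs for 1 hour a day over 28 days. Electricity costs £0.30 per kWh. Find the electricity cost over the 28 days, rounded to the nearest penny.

£1.85

Runtime = 1 h/day × 28 days = 28 h
Energy = 0.22 kW × 28 h = 6.16 kWh
Cost = 6.16 kWh × £0.30/kWh = £1.85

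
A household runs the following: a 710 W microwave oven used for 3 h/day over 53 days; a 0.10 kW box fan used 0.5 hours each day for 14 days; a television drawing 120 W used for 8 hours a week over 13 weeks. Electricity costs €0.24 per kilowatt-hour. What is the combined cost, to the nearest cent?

€30.26

microwave oven: Runtime = 3 h/day × 53 days = 159 h
microwave oven: 0.71 kW × 159 h = 112.89 kWh
box fan: Runtime = 0.5 h/day × 14 days = 7 h
box fan: 0.1 kW × 7 h = 0.7 kWh
television: Runtime = 8 h/week × 13 weeks = 104 h
television: 0.12 kW × 104 h = 12.48 kWh
Total energy = 126.07 kWh
Cost = 126.07 × €0.24 = €30.26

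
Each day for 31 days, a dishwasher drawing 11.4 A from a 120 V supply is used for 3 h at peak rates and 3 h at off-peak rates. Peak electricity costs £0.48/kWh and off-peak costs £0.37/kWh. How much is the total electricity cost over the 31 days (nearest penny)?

Power = 11.4 A × 120 V = 1368 W = 1.368 kW
Peak energy = 1.368 kW × 3 h × 31 = 127.224 kWh
Off-peak energy = 1.368 kW × 3 h × 31 = 127.224 kWh
Cost = 127.224 × £0.48 + 127.224 × £0.37 = £61.06752 + £47.07288 = £108.14

£108.14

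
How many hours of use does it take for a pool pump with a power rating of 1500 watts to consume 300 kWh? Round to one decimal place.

Hours = 300 kWh ÷ 1.5 kW = 200.0 h

200.0 h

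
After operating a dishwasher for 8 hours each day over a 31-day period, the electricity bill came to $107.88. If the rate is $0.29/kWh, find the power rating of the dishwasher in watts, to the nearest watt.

1500 W

Energy = $107.88 ÷ $0.29/kWh = 372 kWh
Runtime = 8 h/day × 31 days = 248 h
Power = 372 kWh ÷ 248 h = 1.5 kW = 1500 W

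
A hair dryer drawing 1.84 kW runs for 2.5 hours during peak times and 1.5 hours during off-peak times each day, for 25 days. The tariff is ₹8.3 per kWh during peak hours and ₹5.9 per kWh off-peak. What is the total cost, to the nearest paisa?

Peak energy = 1.84 kW × 2.5 h × 25 = 115 kWh
Off-peak energy = 1.84 kW × 1.5 h × 25 = 69 kWh
Cost = 115 × ₹8.3 + 69 × ₹5.9 = ₹954.5 + ₹407.1 = ₹1361.60

₹1361.60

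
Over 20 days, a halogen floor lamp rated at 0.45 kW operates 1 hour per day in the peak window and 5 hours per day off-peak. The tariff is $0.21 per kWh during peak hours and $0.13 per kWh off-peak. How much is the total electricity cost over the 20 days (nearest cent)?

$7.74

Peak energy = 0.45 kW × 1 h × 20 = 9 kWh
Off-peak energy = 0.45 kW × 5 h × 20 = 45 kWh
Cost = 9 × $0.21 + 45 × $0.13 = $1.89 + $5.85 = $7.74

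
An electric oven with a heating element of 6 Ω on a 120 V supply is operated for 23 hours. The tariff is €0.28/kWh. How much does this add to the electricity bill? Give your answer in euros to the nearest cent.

€15.46

Power = V²/R = 120²/6 = 2400 W = 2.4 kW
Energy = 2.4 kW × 23 h = 55.2 kWh
Cost = 55.2 kWh × €0.28/kWh = €15.46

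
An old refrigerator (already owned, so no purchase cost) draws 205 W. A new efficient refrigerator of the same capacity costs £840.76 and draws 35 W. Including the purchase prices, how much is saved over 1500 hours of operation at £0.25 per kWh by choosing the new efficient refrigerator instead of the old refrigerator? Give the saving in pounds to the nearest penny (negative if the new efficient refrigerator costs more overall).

-£777.01

old refrigerator: £0.00 + (205/1000) kW × 1500 h × £0.25 = £0.00 + £76.875 = £76.875
new efficient refrigerator: £840.76 + (35/1000) kW × 1500 h × £0.25 = £840.76 + £13.125 = £853.885
Saving = £76.875 − £853.885 = −£777.01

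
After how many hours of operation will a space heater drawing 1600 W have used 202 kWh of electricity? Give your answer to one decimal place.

Hours = 202 kWh ÷ 1.6 kW = 126.3 h

126.3 h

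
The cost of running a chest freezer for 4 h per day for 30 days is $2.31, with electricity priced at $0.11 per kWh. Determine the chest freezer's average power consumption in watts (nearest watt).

175 W

Energy = $2.31 ÷ $0.11/kWh = 21 kWh
Runtime = 4 h/day × 30 days = 120 h
Power = 21 kWh ÷ 120 h = 0.175 kW = 175 W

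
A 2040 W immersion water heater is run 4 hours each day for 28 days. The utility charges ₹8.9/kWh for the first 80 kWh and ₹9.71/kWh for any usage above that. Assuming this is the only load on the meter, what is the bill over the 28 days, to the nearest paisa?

₹2153.74

Runtime = 4 h/day × 28 days = 112 h
Energy = 2.04 kW × 112 h = 228.48 kWh
Tier 1 (0–80 kWh): 80 × ₹8.9 = ₹712
Above 80 kWh: 148.48 × ₹9.71 = ₹1441.7408
Bill = ₹2153.74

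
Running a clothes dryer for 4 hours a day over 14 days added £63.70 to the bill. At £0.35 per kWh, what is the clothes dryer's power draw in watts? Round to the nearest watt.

3250 W

Energy = £63.70 ÷ £0.35/kWh = 182 kWh
Runtime = 4 h/day × 14 days = 56 h
Power = 182 kWh ÷ 56 h = 3.25 kW = 3250 W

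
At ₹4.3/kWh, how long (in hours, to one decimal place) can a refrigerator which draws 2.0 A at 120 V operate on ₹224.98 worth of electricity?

218.0 h

Power = 2.0 A × 120 V = 240 W = 0.24 kW
Energy available = ₹224.98 ÷ ₹4.3/kWh = 52.3209 kWh
Hours = 52.3209 kWh ÷ 0.24 kW = 218.0 h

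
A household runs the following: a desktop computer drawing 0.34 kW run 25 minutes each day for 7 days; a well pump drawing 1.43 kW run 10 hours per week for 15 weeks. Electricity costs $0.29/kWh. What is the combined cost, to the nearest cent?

$62.49

desktop computer: Runtime = 25 min × 7 = 175 min = 2.916666… h
desktop computer: 0.34 kW × 2.916666… h = 0.991666… kWh
well pump: Runtime = 10 h/week × 15 weeks = 150 h
well pump: 1.43 kW × 150 h = 214.5 kWh
Total energy = 215.491666… kWh
Cost = 215.491666… × $0.29 = $62.49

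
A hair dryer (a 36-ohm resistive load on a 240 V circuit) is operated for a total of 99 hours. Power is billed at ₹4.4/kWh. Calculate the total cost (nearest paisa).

₹696.96

Power = V²/R = 240²/36 = 1600 W = 1.6 kW
Energy = 1.6 kW × 99 h = 158.4 kWh
Cost = 158.4 kWh × ₹4.4/kWh = ₹696.96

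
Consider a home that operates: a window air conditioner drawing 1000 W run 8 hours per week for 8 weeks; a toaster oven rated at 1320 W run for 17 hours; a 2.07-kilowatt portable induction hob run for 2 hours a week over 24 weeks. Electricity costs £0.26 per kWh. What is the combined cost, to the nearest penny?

£48.31

window air conditioner: Runtime = 8 h/week × 8 weeks = 64 h
window air conditioner: 1 kW × 64 h = 64 kWh
toaster oven: 1.32 kW × 17 h = 22.44 kWh
portable induction hob: Runtime = 2 h/week × 24 weeks = 48 h
portable induction hob: 2.07 kW × 48 h = 99.36 kWh
Total energy = 185.8 kWh
Cost = 185.8 × £0.26 = £48.31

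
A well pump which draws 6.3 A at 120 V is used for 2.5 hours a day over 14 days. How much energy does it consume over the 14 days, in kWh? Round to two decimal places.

26.46 kWh

Power = 6.3 A × 120 V = 756 W = 0.756 kW
Runtime = 2.5 h/day × 14 days = 35 h
Energy = 0.756 kW × 35 h = 26.46 kWh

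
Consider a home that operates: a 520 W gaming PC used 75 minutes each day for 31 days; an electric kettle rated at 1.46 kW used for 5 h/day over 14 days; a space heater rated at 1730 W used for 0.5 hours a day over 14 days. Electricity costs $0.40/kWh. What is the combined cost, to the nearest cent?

gaming PC: Runtime = 75 min × 31 = 2325 min = 38.75 h
gaming PC: 0.52 kW × 38.75 h = 20.15 kWh
electric kettle: Runtime = 5 h/day × 14 days = 70 h
electric kettle: 1.46 kW × 70 h = 102.2 kWh
space heater: Runtime = 0.5 h/day × 14 days = 7 h
space heater: 1.73 kW × 7 h = 12.11 kWh
Total energy = 134.46 kWh
Cost = 134.46 × $0.40 = $53.78

$53.78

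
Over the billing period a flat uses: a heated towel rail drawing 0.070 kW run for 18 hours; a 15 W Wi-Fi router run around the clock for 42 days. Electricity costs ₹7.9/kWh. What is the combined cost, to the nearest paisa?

₹129.40

heated towel rail: 0.07 kW × 18 h = 1.26 kWh
Wi-Fi router: Runtime = 24 h × 42 = 1008 h
Wi-Fi router: 0.015 kW × 1008 h = 15.12 kWh
Total energy = 16.38 kWh
Cost = 16.38 × ₹7.9 = ₹129.40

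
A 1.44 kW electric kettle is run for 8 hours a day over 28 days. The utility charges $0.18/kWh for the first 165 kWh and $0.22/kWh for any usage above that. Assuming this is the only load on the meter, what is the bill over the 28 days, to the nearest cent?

$64.36

Runtime = 8 h/day × 28 days = 224 h
Energy = 1.44 kW × 224 h = 322.56 kWh
Tier 1 (0–165 kWh): 165 × $0.18 = $29.7
Above 165 kWh: 157.56 × $0.22 = $34.6632
Bill = $64.36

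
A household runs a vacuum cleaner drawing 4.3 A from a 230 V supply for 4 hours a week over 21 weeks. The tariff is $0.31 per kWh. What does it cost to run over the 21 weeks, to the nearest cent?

$25.75

Power = 4.3 A × 230 V = 989 W = 0.989 kW
Runtime = 4 h/week × 21 weeks = 84 h
Energy = 0.989 kW × 84 h = 83.076 kWh
Cost = 83.076 kWh × $0.31/kWh = $25.75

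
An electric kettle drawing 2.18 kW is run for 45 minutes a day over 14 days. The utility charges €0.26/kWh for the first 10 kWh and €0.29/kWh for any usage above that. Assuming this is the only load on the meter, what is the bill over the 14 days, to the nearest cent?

Runtime = 45 min × 14 = 630 min = 10.5 h
Energy = 2.18 kW × 10.5 h = 22.89 kWh
Tier 1 (0–10 kWh): 10 × €0.26 = €2.6
Above 10 kWh: 12.89 × €0.29 = €3.7381
Bill = €6.34

€6.34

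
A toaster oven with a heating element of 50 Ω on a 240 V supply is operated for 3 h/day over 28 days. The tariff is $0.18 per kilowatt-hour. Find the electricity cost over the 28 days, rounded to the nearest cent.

Power = V²/R = 240²/50 = 1152 W = 1.152 kW
Runtime = 3 h/day × 28 days = 84 h
Energy = 1.152 kW × 84 h = 96.768 kWh
Cost = 96.768 kWh × $0.18/kWh = $17.42

$17.42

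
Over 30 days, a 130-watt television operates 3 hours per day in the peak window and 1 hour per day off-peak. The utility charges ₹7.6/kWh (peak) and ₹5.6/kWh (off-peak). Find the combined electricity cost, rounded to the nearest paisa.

₹110.76

Peak energy = 0.13 kW × 3 h × 30 = 11.7 kWh
Off-peak energy = 0.13 kW × 1 h × 30 = 3.9 kWh
Cost = 11.7 × ₹7.6 + 3.9 × ₹5.6 = ₹88.92 + ₹21.84 = ₹110.76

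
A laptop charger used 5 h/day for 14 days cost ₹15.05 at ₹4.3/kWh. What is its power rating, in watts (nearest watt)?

Energy = ₹15.05 ÷ ₹4.3/kWh = 3.5 kWh
Runtime = 5 h/day × 14 days = 70 h
Power = 3.5 kWh ÷ 70 h = 0.05 kW = 50 W

50 W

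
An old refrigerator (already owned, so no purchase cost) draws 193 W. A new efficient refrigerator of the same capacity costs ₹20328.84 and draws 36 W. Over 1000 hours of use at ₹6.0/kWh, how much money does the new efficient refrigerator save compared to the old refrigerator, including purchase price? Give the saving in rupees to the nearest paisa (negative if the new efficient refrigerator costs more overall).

old refrigerator: ₹0.00 + (193/1000) kW × 1000 h × ₹6.0 = ₹0.00 + ₹1158 = ₹1158
new efficient refrigerator: ₹20328.84 + (36/1000) kW × 1000 h × ₹6.0 = ₹20328.84 + ₹216 = ₹20544.84
Saving = ₹1158 − ₹20544.84 = −₹19386.84

-₹19386.84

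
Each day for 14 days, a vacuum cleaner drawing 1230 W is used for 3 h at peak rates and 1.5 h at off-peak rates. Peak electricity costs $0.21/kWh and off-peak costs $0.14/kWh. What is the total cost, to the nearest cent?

$14.46

Peak energy = 1.23 kW × 3 h × 14 = 51.66 kWh
Off-peak energy = 1.23 kW × 1.5 h × 14 = 25.83 kWh
Cost = 51.66 × $0.21 + 25.83 × $0.14 = $10.8486 + $3.6162 = $14.46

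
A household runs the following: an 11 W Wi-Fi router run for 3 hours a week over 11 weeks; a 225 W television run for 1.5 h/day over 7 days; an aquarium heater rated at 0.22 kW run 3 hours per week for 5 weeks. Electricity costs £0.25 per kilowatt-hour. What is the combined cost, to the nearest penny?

£1.51

Wi-Fi router: Runtime = 3 h/week × 11 weeks = 33 h
Wi-Fi router: 0.011 kW × 33 h = 0.363 kWh
television: Runtime = 1.5 h/day × 7 days = 10.5 h
television: 0.225 kW × 10.5 h = 2.3625 kWh
aquarium heater: Runtime = 3 h/week × 5 weeks = 15 h
aquarium heater: 0.22 kW × 15 h = 3.3 kWh
Total energy = 6.0255 kWh
Cost = 6.0255 × £0.25 = £1.51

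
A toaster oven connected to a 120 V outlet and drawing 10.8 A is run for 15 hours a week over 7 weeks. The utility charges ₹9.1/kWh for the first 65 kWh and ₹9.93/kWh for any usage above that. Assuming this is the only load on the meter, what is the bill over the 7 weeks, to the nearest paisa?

Power = 10.8 A × 120 V = 1296 W = 1.296 kW
Runtime = 15 h/week × 7 weeks = 105 h
Energy = 1.296 kW × 105 h = 136.08 kWh
Tier 1 (0–65 kWh): 65 × ₹9.1 = ₹591.5
Above 65 kWh: 71.08 × ₹9.93 = ₹705.8244
Bill = ₹1297.32

₹1297.32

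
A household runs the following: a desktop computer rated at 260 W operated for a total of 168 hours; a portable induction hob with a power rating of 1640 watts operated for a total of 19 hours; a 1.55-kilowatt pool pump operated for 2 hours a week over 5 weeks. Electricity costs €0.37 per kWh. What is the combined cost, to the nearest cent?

desktop computer: 0.26 kW × 168 h = 43.68 kWh
portable induction hob: 1.64 kW × 19 h = 31.16 kWh
pool pump: Runtime = 2 h/week × 5 weeks = 10 h
pool pump: 1.55 kW × 10 h = 15.5 kWh
Total energy = 90.34 kWh
Cost = 90.34 × €0.37 = €33.43

€33.43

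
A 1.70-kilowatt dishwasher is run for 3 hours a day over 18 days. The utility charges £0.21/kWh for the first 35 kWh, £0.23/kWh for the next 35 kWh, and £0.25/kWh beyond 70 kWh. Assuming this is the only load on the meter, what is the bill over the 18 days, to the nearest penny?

£20.85

Runtime = 3 h/day × 18 days = 54 h
Energy = 1.7 kW × 54 h = 91.8 kWh
Tier 1 (0–35 kWh): 35 × £0.21 = £7.35
Tier 2 (35–70 kWh): 35 × £0.23 = £8.05
Above 70 kWh: 21.8 × £0.25 = £5.45
Bill = £20.85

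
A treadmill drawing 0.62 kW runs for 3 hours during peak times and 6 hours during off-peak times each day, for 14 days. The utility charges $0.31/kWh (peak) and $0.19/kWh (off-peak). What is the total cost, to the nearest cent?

$17.97

Peak energy = 0.62 kW × 3 h × 14 = 26.04 kWh
Off-peak energy = 0.62 kW × 6 h × 14 = 52.08 kWh
Cost = 26.04 × $0.31 + 52.08 × $0.19 = $8.0724 + $9.8952 = $17.97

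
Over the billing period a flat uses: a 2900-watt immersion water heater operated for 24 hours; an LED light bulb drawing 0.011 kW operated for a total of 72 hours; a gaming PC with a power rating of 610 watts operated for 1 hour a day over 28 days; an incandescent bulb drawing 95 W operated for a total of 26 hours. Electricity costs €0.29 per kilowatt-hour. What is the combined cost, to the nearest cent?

immersion water heater: 2.9 kW × 24 h = 69.6 kWh
LED light bulb: 0.011 kW × 72 h = 0.792 kWh
gaming PC: Runtime = 1 h/day × 28 days = 28 h
gaming PC: 0.61 kW × 28 h = 17.08 kWh
incandescent bulb: 0.095 kW × 26 h = 2.47 kWh
Total energy = 89.942 kWh
Cost = 89.942 × €0.29 = €26.08

€26.08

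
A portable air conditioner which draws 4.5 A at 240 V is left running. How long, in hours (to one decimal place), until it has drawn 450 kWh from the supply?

Power = 4.5 A × 240 V = 1080 W = 1.08 kW
Hours = 450 kWh ÷ 1.08 kW = 416.7 h

416.7 h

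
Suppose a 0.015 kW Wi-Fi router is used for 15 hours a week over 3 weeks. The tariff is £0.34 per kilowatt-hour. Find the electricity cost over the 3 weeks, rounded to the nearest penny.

Runtime = 15 h/week × 3 weeks = 45 h
Energy = 0.015 kW × 45 h = 0.675 kWh
Cost = 0.675 kWh × £0.34/kWh = £0.23

£0.23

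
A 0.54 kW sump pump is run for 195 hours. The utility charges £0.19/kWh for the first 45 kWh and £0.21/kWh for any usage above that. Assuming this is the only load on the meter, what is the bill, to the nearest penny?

£21.21

Energy = 0.54 kW × 195 h = 105.3 kWh
Tier 1 (0–45 kWh): 45 × £0.19 = £8.55
Above 45 kWh: 60.3 × £0.21 = £12.663
Bill = £21.21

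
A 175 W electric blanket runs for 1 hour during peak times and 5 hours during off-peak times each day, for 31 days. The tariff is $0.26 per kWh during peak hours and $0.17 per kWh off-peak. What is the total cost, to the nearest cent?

Peak energy = 0.175 kW × 1 h × 31 = 5.425 kWh
Off-peak energy = 0.175 kW × 5 h × 31 = 27.125 kWh
Cost = 5.425 × $0.26 + 27.125 × $0.17 = $1.4105 + $4.61125 = $6.02

$6.02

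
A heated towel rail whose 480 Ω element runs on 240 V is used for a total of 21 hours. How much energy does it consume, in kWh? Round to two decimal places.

Power = V²/R = 240²/480 = 120 W = 0.12 kW
Energy = 0.12 kW × 21 h = 2.52 kWh

2.52 kWh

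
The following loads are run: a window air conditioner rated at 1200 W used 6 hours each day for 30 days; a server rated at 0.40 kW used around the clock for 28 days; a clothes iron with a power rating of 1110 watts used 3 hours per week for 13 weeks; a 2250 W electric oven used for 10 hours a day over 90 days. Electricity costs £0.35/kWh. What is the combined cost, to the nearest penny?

£893.58

window air conditioner: Runtime = 6 h/day × 30 days = 180 h
window air conditioner: 1.2 kW × 180 h = 216 kWh
server: Runtime = 24 h × 28 = 672 h
server: 0.4 kW × 672 h = 268.8 kWh
clothes iron: Runtime = 3 h/week × 13 weeks = 39 h
clothes iron: 1.11 kW × 39 h = 43.29 kWh
electric oven: Runtime = 10 h/day × 90 days = 900 h
electric oven: 2.25 kW × 900 h = 2025 kWh
Total energy = 2553.09 kWh
Cost = 2553.09 × £0.35 = £893.58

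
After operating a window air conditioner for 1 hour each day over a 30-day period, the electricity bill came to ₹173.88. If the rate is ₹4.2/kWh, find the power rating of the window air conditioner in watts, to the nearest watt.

Energy = ₹173.88 ÷ ₹4.2/kWh = 41.4 kWh
Runtime = 1 h/day × 30 days = 30 h
Power = 41.4 kWh ÷ 30 h = 1.38 kW = 1380 W

1380 W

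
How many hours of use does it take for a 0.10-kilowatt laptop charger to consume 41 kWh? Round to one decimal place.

410.0 h

Hours = 41 kWh ÷ 0.1 kW = 410.0 h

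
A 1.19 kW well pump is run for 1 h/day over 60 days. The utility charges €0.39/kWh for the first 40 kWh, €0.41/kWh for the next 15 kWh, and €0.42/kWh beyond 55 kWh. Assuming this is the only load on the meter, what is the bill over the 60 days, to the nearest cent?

€28.64

Runtime = 1 h/day × 60 days = 60 h
Energy = 1.19 kW × 60 h = 71.4 kWh
Tier 1 (0–40 kWh): 40 × €0.39 = €15.6
Tier 2 (40–55 kWh): 15 × €0.41 = €6.15
Above 55 kWh: 16.4 × €0.42 = €6.888
Bill = €28.64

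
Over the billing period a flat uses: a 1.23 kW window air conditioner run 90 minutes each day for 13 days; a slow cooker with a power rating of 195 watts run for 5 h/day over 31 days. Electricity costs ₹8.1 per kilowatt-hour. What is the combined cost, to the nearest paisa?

window air conditioner: Runtime = 90 min × 13 = 1170 min = 19.5 h
window air conditioner: 1.23 kW × 19.5 h = 23.985 kWh
slow cooker: Runtime = 5 h/day × 31 days = 155 h
slow cooker: 0.195 kW × 155 h = 30.225 kWh
Total energy = 54.21 kWh
Cost = 54.21 × ₹8.1 = ₹439.10

₹439.10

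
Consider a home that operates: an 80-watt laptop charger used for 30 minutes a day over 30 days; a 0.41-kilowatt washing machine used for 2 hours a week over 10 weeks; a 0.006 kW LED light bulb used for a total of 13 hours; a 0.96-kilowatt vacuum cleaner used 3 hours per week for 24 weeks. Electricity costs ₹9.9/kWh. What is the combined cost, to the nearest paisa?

laptop charger: Runtime = 30 min × 30 = 900 min = 15 h
laptop charger: 0.08 kW × 15 h = 1.2 kWh
washing machine: Runtime = 2 h/week × 10 weeks = 20 h
washing machine: 0.41 kW × 20 h = 8.2 kWh
LED light bulb: 0.006 kW × 13 h = 0.078 kWh
vacuum cleaner: Runtime = 3 h/week × 24 weeks = 72 h
vacuum cleaner: 0.96 kW × 72 h = 69.12 kWh
Total energy = 78.598 kWh
Cost = 78.598 × ₹9.9 = ₹778.12

₹778.12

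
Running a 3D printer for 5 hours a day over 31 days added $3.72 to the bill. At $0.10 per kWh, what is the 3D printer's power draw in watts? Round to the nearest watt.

240 W

Energy = $3.72 ÷ $0.10/kWh = 37.2 kWh
Runtime = 5 h/day × 31 days = 155 h
Power = 37.2 kWh ÷ 155 h = 0.24 kW = 240 W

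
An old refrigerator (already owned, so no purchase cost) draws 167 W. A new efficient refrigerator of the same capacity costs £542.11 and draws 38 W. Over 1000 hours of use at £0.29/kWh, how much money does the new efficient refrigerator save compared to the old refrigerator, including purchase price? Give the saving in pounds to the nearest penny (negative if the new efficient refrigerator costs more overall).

-£504.70

old refrigerator: £0.00 + (167/1000) kW × 1000 h × £0.29 = £0.00 + £48.43 = £48.43
new efficient refrigerator: £542.11 + (38/1000) kW × 1000 h × £0.29 = £542.11 + £11.02 = £553.13
Saving = £48.43 − £553.13 = −£504.7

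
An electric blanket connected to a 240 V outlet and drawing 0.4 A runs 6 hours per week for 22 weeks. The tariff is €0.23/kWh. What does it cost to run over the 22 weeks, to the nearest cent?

€2.91

Power = 0.4 A × 240 V = 96 W = 0.096 kW
Runtime = 6 h/week × 22 weeks = 132 h
Energy = 0.096 kW × 132 h = 12.672 kWh
Cost = 12.672 kWh × €0.23/kWh = €2.91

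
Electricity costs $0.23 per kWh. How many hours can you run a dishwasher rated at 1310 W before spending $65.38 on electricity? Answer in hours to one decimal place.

217.0 h

Energy available = $65.38 ÷ $0.23/kWh = 284.2609 kWh
Hours = 284.2609 kWh ÷ 1.31 kW = 217.0 h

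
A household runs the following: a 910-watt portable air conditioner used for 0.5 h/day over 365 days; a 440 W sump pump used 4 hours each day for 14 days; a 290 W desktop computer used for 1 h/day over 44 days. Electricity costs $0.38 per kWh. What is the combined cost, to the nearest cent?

$77.32

portable air conditioner: Runtime = 0.5 h/day × 365 days = 182.5 h
portable air conditioner: 0.91 kW × 182.5 h = 166.075 kWh
sump pump: Runtime = 4 h/day × 14 days = 56 h
sump pump: 0.44 kW × 56 h = 24.64 kWh
desktop computer: Runtime = 1 h/day × 44 days = 44 h
desktop computer: 0.29 kW × 44 h = 12.76 kWh
Total energy = 203.475 kWh
Cost = 203.475 × $0.38 = $77.32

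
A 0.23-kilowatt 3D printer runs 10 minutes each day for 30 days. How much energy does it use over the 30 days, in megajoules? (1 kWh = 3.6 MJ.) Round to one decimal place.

4.1 MJ

Runtime = 10 min × 30 = 300 min = 5 h
Energy = 0.23 kW × 5 h = 1.15 kWh
= 1.15 × 3.6 MJ = 4.1 MJ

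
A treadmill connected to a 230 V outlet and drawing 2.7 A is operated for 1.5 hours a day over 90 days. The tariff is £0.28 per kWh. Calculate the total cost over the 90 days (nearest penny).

Power = 2.7 A × 230 V = 621 W = 0.621 kW
Runtime = 1.5 h/day × 90 days = 135 h
Energy = 0.621 kW × 135 h = 83.835 kWh
Cost = 83.835 kWh × £0.28/kWh = £23.47

£23.47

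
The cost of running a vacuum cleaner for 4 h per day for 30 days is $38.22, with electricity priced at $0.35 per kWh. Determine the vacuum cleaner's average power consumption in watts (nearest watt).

910 W

Energy = $38.22 ÷ $0.35/kWh = 109.2 kWh
Runtime = 4 h/day × 30 days = 120 h
Power = 109.2 kWh ÷ 120 h = 0.91 kW = 910 W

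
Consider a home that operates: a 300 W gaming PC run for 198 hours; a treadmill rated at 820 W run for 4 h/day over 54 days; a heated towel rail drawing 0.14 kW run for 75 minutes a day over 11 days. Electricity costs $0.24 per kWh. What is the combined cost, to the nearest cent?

$57.23

gaming PC: 0.3 kW × 198 h = 59.4 kWh
treadmill: Runtime = 4 h/day × 54 days = 216 h
treadmill: 0.82 kW × 216 h = 177.12 kWh
heated towel rail: Runtime = 75 min × 11 = 825 min = 13.75 h
heated towel rail: 0.14 kW × 13.75 h = 1.925 kWh
Total energy = 238.445 kWh
Cost = 238.445 × $0.24 = $57.23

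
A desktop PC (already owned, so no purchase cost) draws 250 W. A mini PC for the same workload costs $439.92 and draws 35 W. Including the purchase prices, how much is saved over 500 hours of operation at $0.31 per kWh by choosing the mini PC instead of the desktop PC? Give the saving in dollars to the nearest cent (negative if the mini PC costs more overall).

desktop PC: $0.00 + (250/1000) kW × 500 h × $0.31 = $0.00 + $38.75 = $38.75
mini PC: $439.92 + (35/1000) kW × 500 h × $0.31 = $439.92 + $5.425 = $445.345
Saving = $38.75 − $445.345 = −$406.595 → -$406.60

-$406.60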